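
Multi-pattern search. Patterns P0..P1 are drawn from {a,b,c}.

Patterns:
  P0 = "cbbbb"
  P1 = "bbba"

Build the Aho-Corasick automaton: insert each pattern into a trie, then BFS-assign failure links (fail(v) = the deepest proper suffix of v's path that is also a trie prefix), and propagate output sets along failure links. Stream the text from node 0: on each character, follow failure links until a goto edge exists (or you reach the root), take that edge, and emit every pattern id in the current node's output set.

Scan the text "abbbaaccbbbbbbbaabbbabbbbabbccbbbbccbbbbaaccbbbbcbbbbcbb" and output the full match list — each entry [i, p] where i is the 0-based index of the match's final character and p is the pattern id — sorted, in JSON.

Build automaton:
Trie (insert patterns):
  n0 'ε': b→6 c→1
  n1 'c': b→2
  n2 'cb': b→3
  n3 'cbb': b→4
  n4 'cbbb': b→5
  n5 'cbbbb': ·  [P0 ends]
  n6 'b': b→7
  n7 'bb': b→8
  n8 'bbb': a→9
  n9 'bbba': ·  [P1 ends]

Failure links (BFS by depth):
  n1('c'): parent n0 fail=0; on 'c' 0 → fail=0;  out ∅∪∅=∅
  n6('b'): parent n0 fail=0; on 'b' 0 → fail=0;  out ∅∪∅=∅
  n2('cb'): parent n1 fail=0; on 'b' 0 → fail=6;  out ∅∪∅=∅
  n7('bb'): parent n6 fail=0; on 'b' 0 → fail=6;  out ∅∪∅=∅
  n3('cbb'): parent n2 fail=6; on 'b' 6 → fail=7;  out ∅∪∅=∅
  n8('bbb'): parent n7 fail=6; on 'b' 6 → fail=7;  out ∅∪∅=∅
  n4('cbbb'): parent n3 fail=7; on 'b' 7 → fail=8;  out ∅∪∅=∅
  n9('bbba'): parent n8 fail=7; on 'a' 7→6→0 → fail=0;  out {1}∪∅={1}
  n5('cbbbb'): parent n4 fail=8; on 'b' 8→7 → fail=8;  out {0}∪∅={0}

Run:
[0] read 'a'  n0⇒n0
[1] read 'b'  n0⇒n6
[2] read 'b'  n6⇒n7
[3] read 'b'  n7⇒n8
[4] read 'a'  n8⇒n9  → match P1@[1:4]
[5] read 'a'  n9⇒n0 (via fail)
[6] read 'c'  n0⇒n1
[7] read 'c'  n1⇒n1 (via fail)
[8] read 'b'  n1⇒n2
[9] read 'b'  n2⇒n3
[10] read 'b'  n3⇒n4
[11] read 'b'  n4⇒n5  → match P0@[7:11]
[12] read 'b'  n5⇒n8 (via fail)
[13] read 'b'  n8⇒n8 (via fail)
[14] read 'b'  n8⇒n8 (via fail)
[15] read 'a'  n8⇒n9  → match P1@[12:15]
[16] read 'a'  n9⇒n0 (via fail)
[17] read 'b'  n0⇒n6
[18] read 'b'  n6⇒n7
[19] read 'b'  n7⇒n8
[20] read 'a'  n8⇒n9  → match P1@[17:20]
[21] read 'b'  n9⇒n6 (via fail)
[22] read 'b'  n6⇒n7
[23] read 'b'  n7⇒n8
[24] read 'b'  n8⇒n8 (via fail)
[25] read 'a'  n8⇒n9  → match P1@[22:25]
[26] read 'b'  n9⇒n6 (via fail)
[27] read 'b'  n6⇒n7
[28] read 'c'  n7⇒n1 (via fail)
[29] read 'c'  n1⇒n1 (via fail)
[30] read 'b'  n1⇒n2
[31] read 'b'  n2⇒n3
[32] read 'b'  n3⇒n4
[33] read 'b'  n4⇒n5  → match P0@[29:33]
[34] read 'c'  n5⇒n1 (via fail)
[35] read 'c'  n1⇒n1 (via fail)
[36] read 'b'  n1⇒n2
[37] read 'b'  n2⇒n3
[38] read 'b'  n3⇒n4
[39] read 'b'  n4⇒n5  → match P0@[35:39]
[40] read 'a'  n5⇒n9 (via fail)  → match P1@[37:40]
[41] read 'a'  n9⇒n0 (via fail)
[42] read 'c'  n0⇒n1
[43] read 'c'  n1⇒n1 (via fail)
[44] read 'b'  n1⇒n2
[45] read 'b'  n2⇒n3
[46] read 'b'  n3⇒n4
[47] read 'b'  n4⇒n5  → match P0@[43:47]
[48] read 'c'  n5⇒n1 (via fail)
[49] read 'b'  n1⇒n2
[50] read 'b'  n2⇒n3
[51] read 'b'  n3⇒n4
[52] read 'b'  n4⇒n5  → match P0@[48:52]
[53] read 'c'  n5⇒n1 (via fail)
[54] read 'b'  n1⇒n2
[55] read 'b'  n2⇒n3

Matches: [[4,1],[11,0],[15,1],[20,1],[25,1],[33,0],[39,0],[40,1],[47,0],[52,0]]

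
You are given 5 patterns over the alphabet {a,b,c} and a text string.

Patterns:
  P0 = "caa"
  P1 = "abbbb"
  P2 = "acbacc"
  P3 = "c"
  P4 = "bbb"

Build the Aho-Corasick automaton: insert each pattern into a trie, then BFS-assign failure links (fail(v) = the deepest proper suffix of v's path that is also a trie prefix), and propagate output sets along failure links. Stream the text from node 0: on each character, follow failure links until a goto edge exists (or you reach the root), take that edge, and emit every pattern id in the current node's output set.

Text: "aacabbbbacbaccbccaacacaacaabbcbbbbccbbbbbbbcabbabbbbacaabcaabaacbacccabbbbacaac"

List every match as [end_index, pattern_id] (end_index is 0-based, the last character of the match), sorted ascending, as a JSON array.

Build:
Trie nodes:
  0='ε' goto a→4 b→14 c→1
  1='c' goto a→2  [P3 ends]
  2='ca' goto a→3
  3='caa' goto ·  [P0 ends]
  4='a' goto b→5 c→9
  5='ab' goto b→6
  6='abb' goto b→7
  7='abbb' goto b→8
  8='abbbb' goto ·  [P1 ends]
  9='ac' goto b→10
  10='acb' goto a→11
  11='acba' goto c→12
  12='acbac' goto c→13
  13='acbacc' goto ·  [P2 ends]
  14='b' goto b→15
  15='bb' goto b→16
  16='bbb' goto ·  [P4 ends]

BFS fail/out derivation:
  fail(1) 'c': from fail(0)=0 chase 'c': 0 ⇒ 0;  out={3}∪out(0)={3}
  fail(4) 'a': from fail(0)=0 chase 'a': 0 ⇒ 0;  out=∅∪out(0)=∅
  fail(14) 'b': from fail(0)=0 chase 'b': 0 ⇒ 0;  out=∅∪out(0)=∅
  fail(2) 'ca': from fail(1)=0 chase 'a': 0 ⇒ 4;  out=∅∪out(4)=∅
  fail(5) 'ab': from fail(4)=0 chase 'b': 0 ⇒ 14;  out=∅∪out(14)=∅
  fail(9) 'ac': from fail(4)=0 chase 'c': 0 ⇒ 1;  out=∅∪out(1)={3}
  fail(15) 'bb': from fail(14)=0 chase 'b': 0 ⇒ 14;  out=∅∪out(14)=∅
  fail(3) 'caa': from fail(2)=4 chase 'a': 4→0 ⇒ 4;  out={0}∪out(4)={0}
  fail(6) 'abb': from fail(5)=14 chase 'b': 14 ⇒ 15;  out=∅∪out(15)=∅
  fail(10) 'acb': from fail(9)=1 chase 'b': 1→0 ⇒ 14;  out=∅∪out(14)=∅
  fail(16) 'bbb': from fail(15)=14 chase 'b': 14 ⇒ 15;  out={4}∪out(15)={4}
  fail(7) 'abbb': from fail(6)=15 chase 'b': 15 ⇒ 16;  out=∅∪out(16)={4}
  fail(11) 'acba': from fail(10)=14 chase 'a': 14→0 ⇒ 4;  out=∅∪out(4)=∅
  fail(8) 'abbbb': from fail(7)=16 chase 'b': 16→15 ⇒ 16;  out={1}∪out(16)={1,4}
  fail(12) 'acbac': from fail(11)=4 chase 'c': 4 ⇒ 9;  out=∅∪out(9)={3}
  fail(13) 'acbacc': from fail(12)=9 chase 'c': 9→1→0 ⇒ 1;  out={2}∪out(1)={2,3}

Run:
pos 0 'a': at 4
pos 1 'a': at 4 (via fail)
pos 2 'c': at 9  → match P3@[2:2]
pos 3 'a': at 2 (via fail)
pos 4 'b': at 5 (via fail)
pos 5 'b': at 6
pos 6 'b': at 7  → match P4@[4:6]
pos 7 'b': at 8  → match P1@[3:7],P4@[5:7]
pos 8 'a': at 4 (via fail)
pos 9 'c': at 9  → match P3@[9:9]
pos 10 'b': at 10
pos 11 'a': at 11
pos 12 'c': at 12  → match P3@[12:12]
pos 13 'c': at 13  → match P2@[8:13],P3@[13:13]
pos 14 'b': at 14 (via fail)
pos 15 'c': at 1 (via fail)  → match P3@[15:15]
pos 16 'c': at 1 (via fail)  → match P3@[16:16]
pos 17 'a': at 2
pos 18 'a': at 3  → match P0@[16:18]
pos 19 'c': at 9 (via fail)  → match P3@[19:19]
pos 20 'a': at 2 (via fail)
pos 21 'c': at 9 (via fail)  → match P3@[21:21]
pos 22 'a': at 2 (via fail)
pos 23 'a': at 3  → match P0@[21:23]
pos 24 'c': at 9 (via fail)  → match P3@[24:24]
pos 25 'a': at 2 (via fail)
pos 26 'a': at 3  → match P0@[24:26]
pos 27 'b': at 5 (via fail)
pos 28 'b': at 6
pos 29 'c': at 1 (via fail)  → match P3@[29:29]
pos 30 'b': at 14 (via fail)
pos 31 'b': at 15
pos 32 'b': at 16  → match P4@[30:32]
pos 33 'b': at 16 (via fail)  → match P4@[31:33]
pos 34 'c': at 1 (via fail)  → match P3@[34:34]
pos 35 'c': at 1 (via fail)  → match P3@[35:35]
pos 36 'b': at 14 (via fail)
pos 37 'b': at 15
pos 38 'b': at 16  → match P4@[36:38]
pos 39 'b': at 16 (via fail)  → match P4@[37:39]
pos 40 'b': at 16 (via fail)  → match P4@[38:40]
pos 41 'b': at 16 (via fail)  → match P4@[39:41]
pos 42 'b': at 16 (via fail)  → match P4@[40:42]
pos 43 'c': at 1 (via fail)  → match P3@[43:43]
pos 44 'a': at 2
pos 45 'b': at 5 (via fail)
pos 46 'b': at 6
pos 47 'a': at 4 (via fail)
pos 48 'b': at 5
pos 49 'b': at 6
pos 50 'b': at 7  → match P4@[48:50]
pos 51 'b': at 8  → match P1@[47:51],P4@[49:51]
pos 52 'a': at 4 (via fail)
pos 53 'c': at 9  → match P3@[53:53]
pos 54 'a': at 2 (via fail)
pos 55 'a': at 3  → match P0@[53:55]
pos 56 'b': at 5 (via fail)
pos 57 'c': at 1 (via fail)  → match P3@[57:57]
pos 58 'a': at 2
pos 59 'a': at 3  → match P0@[57:59]
pos 60 'b': at 5 (via fail)
pos 61 'a': at 4 (via fail)
pos 62 'a': at 4 (via fail)
pos 63 'c': at 9  → match P3@[63:63]
pos 64 'b': at 10
pos 65 'a': at 11
pos 66 'c': at 12  → match P3@[66:66]
pos 67 'c': at 13  → match P2@[62:67],P3@[67:67]
pos 68 'c': at 1 (via fail)  → match P3@[68:68]
pos 69 'a': at 2
pos 70 'b': at 5 (via fail)
pos 71 'b': at 6
pos 72 'b': at 7  → match P4@[70:72]
pos 73 'b': at 8  → match P1@[69:73],P4@[71:73]
pos 74 'a': at 4 (via fail)
pos 75 'c': at 9  → match P3@[75:75]
pos 76 'a': at 2 (via fail)
pos 77 'a': at 3  → match P0@[75:77]
pos 78 'c': at 9 (via fail)  → match P3@[78:78]

Matches: [[2,3],[6,4],[7,1],[7,4],[9,3],[12,3],[13,2],[13,3],[15,3],[16,3],[18,0],[19,3],[21,3],[23,0],[24,3],[26,0],[29,3],[32,4],[33,4],[34,3],[35,3],[38,4],[39,4],[40,4],[41,4],[42,4],[43,3],[50,4],[51,1],[51,4],[53,3],[55,0],[57,3],[59,0],[63,3],[66,3],[67,2],[67,3],[68,3],[72,4],[73,1],[73,4],[75,3],[77,0],[78,3]]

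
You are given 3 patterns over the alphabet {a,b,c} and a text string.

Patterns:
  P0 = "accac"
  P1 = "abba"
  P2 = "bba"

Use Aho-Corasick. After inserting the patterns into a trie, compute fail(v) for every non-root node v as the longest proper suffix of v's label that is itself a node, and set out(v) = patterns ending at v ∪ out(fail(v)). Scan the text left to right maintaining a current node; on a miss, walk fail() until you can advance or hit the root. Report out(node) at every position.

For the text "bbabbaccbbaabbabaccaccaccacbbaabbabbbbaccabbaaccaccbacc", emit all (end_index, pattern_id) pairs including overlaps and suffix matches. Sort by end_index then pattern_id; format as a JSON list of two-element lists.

Build automaton:
Trie nodes:
  n0 'ε': a→1 b→9
  n1 'a': b→6 c→2
  n2 'ac': c→3
  n3 'acc': a→4
  n4 'acca': c→5
  n5 'accac': ·  ←P0
  n6 'ab': b→7
  n7 'abb': a→8
  n8 'abba': ·  ←P1
  n9 'b': b→10
  n10 'bb': a→11
  n11 'bba': ·  ←P2

Failure links (BFS by depth):
  fail(1) 'a': from fail(0)=0 chase 'a': 0 ⇒ 0;  out=∅∪out(0)=∅
  fail(9) 'b': from fail(0)=0 chase 'b': 0 ⇒ 0;  out=∅∪out(0)=∅
  fail(2) 'ac': from fail(1)=0 chase 'c': 0 ⇒ 0;  out=∅∪out(0)=∅
  fail(6) 'ab': from fail(1)=0 chase 'b': 0 ⇒ 9;  out=∅∪out(9)=∅
  fail(10) 'bb': from fail(9)=0 chase 'b': 0 ⇒ 9;  out=∅∪out(9)=∅
  fail(3) 'acc': from fail(2)=0 chase 'c': 0 ⇒ 0;  out=∅∪out(0)=∅
  fail(7) 'abb': from fail(6)=9 chase 'b': 9 ⇒ 10;  out=∅∪out(10)=∅
  fail(11) 'bba': from fail(10)=9 chase 'a': 9→0 ⇒ 1;  out={2}∪out(1)={2}
  fail(4) 'acca': from fail(3)=0 chase 'a': 0 ⇒ 1;  out=∅∪out(1)=∅
  fail(8) 'abba': from fail(7)=10 chase 'a': 10 ⇒ 11;  out={1}∪out(11)={1,2}
  fail(5) 'accac': from fail(4)=1 chase 'c': 1 ⇒ 2;  out={0}∪out(2)={0}

Scan:
pos 0 'b': at 9
pos 1 'b': at 10
pos 2 'a': at 11  emit P2@[0:2]
pos 3 'b': at 6 ·f
pos 4 'b': at 7
pos 5 'a': at 8  emit P1@[2:5],P2@[3:5]
pos 6 'c': at 2 ·f
pos 7 'c': at 3
pos 8 'b': at 9 ·f
pos 9 'b': at 10
pos 10 'a': at 11  emit P2@[8:10]
pos 11 'a': at 1 ·f
pos 12 'b': at 6
pos 13 'b': at 7
pos 14 'a': at 8  emit P1@[11:14],P2@[12:14]
pos 15 'b': at 6 ·f
pos 16 'a': at 1 ·f
pos 17 'c': at 2
pos 18 'c': at 3
pos 19 'a': at 4
pos 20 'c': at 5  emit P0@[16:20]
pos 21 'c': at 3 ·f
pos 22 'a': at 4
pos 23 'c': at 5  emit P0@[19:23]
pos 24 'c': at 3 ·f
pos 25 'a': at 4
pos 26 'c': at 5  emit P0@[22:26]
pos 27 'b': at 9 ·f
pos 28 'b': at 10
pos 29 'a': at 11  emit P2@[27:29]
pos 30 'a': at 1 ·f
pos 31 'b': at 6
pos 32 'b': at 7
pos 33 'a': at 8  emit P1@[30:33],P2@[31:33]
pos 34 'b': at 6 ·f
pos 35 'b': at 7
pos 36 'b': at 10 ·f
pos 37 'b': at 10 ·f
pos 38 'a': at 11  emit P2@[36:38]
pos 39 'c': at 2 ·f
pos 40 'c': at 3
pos 41 'a': at 4
pos 42 'b': at 6 ·f
pos 43 'b': at 7
pos 44 'a': at 8  emit P1@[41:44],P2@[42:44]
pos 45 'a': at 1 ·f
pos 46 'c': at 2
pos 47 'c': at 3
pos 48 'a': at 4
pos 49 'c': at 5  emit P0@[45:49]
pos 50 'c': at 3 ·f
pos 51 'b': at 9 ·f
pos 52 'a': at 1 ·f
pos 53 'c': at 2
pos 54 'c': at 3

All matches (sorted): [[2,2],[5,1],[5,2],[10,2],[14,1],[14,2],[20,0],[23,0],[26,0],[29,2],[33,1],[33,2],[38,2],[44,1],[44,2],[49,0]]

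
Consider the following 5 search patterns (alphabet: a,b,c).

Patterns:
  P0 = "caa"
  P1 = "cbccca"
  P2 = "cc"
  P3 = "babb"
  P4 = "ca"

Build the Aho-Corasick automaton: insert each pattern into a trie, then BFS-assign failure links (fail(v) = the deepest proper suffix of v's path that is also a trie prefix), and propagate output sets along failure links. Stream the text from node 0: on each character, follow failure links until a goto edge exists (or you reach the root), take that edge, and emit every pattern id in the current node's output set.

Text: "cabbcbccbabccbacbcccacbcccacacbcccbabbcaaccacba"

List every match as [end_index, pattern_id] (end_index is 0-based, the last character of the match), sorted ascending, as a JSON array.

Build automaton:
Trie nodes:
  n0 'ε': b→10 c→1
  n1 'c': a→2 b→4 c→9
  n2 'ca': a→3  [P4 ends]
  n3 'caa': ·  [P0 ends]
  n4 'cb': c→5
  n5 'cbc': c→6
  n6 'cbcc': c→7
  n7 'cbccc': a→8
  n8 'cbccca': ·  [P1 ends]
  n9 'cc': ·  [P2 ends]
  n10 'b': a→11
  n11 'ba': b→12
  n12 'bab': b→13
  n13 'babb': ·  [P3 ends]

Failure links (BFS by depth):
  n1('c'): parent n0 fail=0; on 'c' 0 → fail=0;  out ∅∪∅=∅
  n10('b'): parent n0 fail=0; on 'b' 0 → fail=0;  out ∅∪∅=∅
  n2('ca'): parent n1 fail=0; on 'a' 0 → fail=0;  out {4}∪∅={4}
  n4('cb'): parent n1 fail=0; on 'b' 0 → fail=10;  out ∅∪∅=∅
  n9('cc'): parent n1 fail=0; on 'c' 0 → fail=1;  out {2}∪∅={2}
  n11('ba'): parent n10 fail=0; on 'a' 0 → fail=0;  out ∅∪∅=∅
  n3('caa'): parent n2 fail=0; on 'a' 0 → fail=0;  out {0}∪∅={0}
  n5('cbc'): parent n4 fail=10; on 'c' 10→0 → fail=1;  out ∅∪∅=∅
  n12('bab'): parent n11 fail=0; on 'b' 0 → fail=10;  out ∅∪∅=∅
  n6('cbcc'): parent n5 fail=1; on 'c' 1 → fail=9;  out ∅∪{2}={2}
  n13('babb'): parent n12 fail=10; on 'b' 10→0 → fail=10;  out {3}∪∅={3}
  n7('cbccc'): parent n6 fail=9; on 'c' 9→1 → fail=9;  out ∅∪{2}={2}
  n8('cbccca'): parent n7 fail=9; on 'a' 9→1 → fail=2;  out {1}∪{4}={1,4}

Scan:
i=0 'c': node 0→1
i=1 'a': node 1→2  emit P4@[0:1]
i=2 'b': node 2→10 (via fail)
i=3 'b': node 10→10 (via fail)
i=4 'c': node 10→1 (via fail)
i=5 'b': node 1→4
i=6 'c': node 4→5
i=7 'c': node 5→6  emit P2@[6:7]
i=8 'b': node 6→4 (via fail)
i=9 'a': node 4→11 (via fail)
i=10 'b': node 11→12
i=11 'c': node 12→1 (via fail)
i=12 'c': node 1→9  emit P2@[11:12]
i=13 'b': node 9→4 (via fail)
i=14 'a': node 4→11 (via fail)
i=15 'c': node 11→1 (via fail)
i=16 'b': node 1→4
i=17 'c': node 4→5
i=18 'c': node 5→6  emit P2@[17:18]
i=19 'c': node 6→7  emit P2@[18:19]
i=20 'a': node 7→8  emit P1@[15:20],P4@[19:20]
i=21 'c': node 8→1 (via fail)
i=22 'b': node 1→4
i=23 'c': node 4→5
i=24 'c': node 5→6  emit P2@[23:24]
i=25 'c': node 6→7  emit P2@[24:25]
i=26 'a': node 7→8  emit P1@[21:26],P4@[25:26]
i=27 'c': node 8→1 (via fail)
i=28 'a': node 1→2  emit P4@[27:28]
i=29 'c': node 2→1 (via fail)
i=30 'b': node 1→4
i=31 'c': node 4→5
i=32 'c': node 5→6  emit P2@[31:32]
i=33 'c': node 6→7  emit P2@[32:33]
i=34 'b': node 7→4 (via fail)
i=35 'a': node 4→11 (via fail)
i=36 'b': node 11→12
i=37 'b': node 12→13  emit P3@[34:37]
i=38 'c': node 13→1 (via fail)
i=39 'a': node 1→2  emit P4@[38:39]
i=40 'a': node 2→3  emit P0@[38:40]
i=41 'c': node 3→1 (via fail)
i=42 'c': node 1→9  emit P2@[41:42]
i=43 'a': node 9→2 (via fail)  emit P4@[42:43]
i=44 'c': node 2→1 (via fail)
i=45 'b': node 1→4
i=46 'a': node 4→11 (via fail)

All matches (sorted): [[1,4],[7,2],[12,2],[18,2],[19,2],[20,1],[20,4],[24,2],[25,2],[26,1],[26,4],[28,4],[32,2],[33,2],[37,3],[39,4],[40,0],[42,2],[43,4]]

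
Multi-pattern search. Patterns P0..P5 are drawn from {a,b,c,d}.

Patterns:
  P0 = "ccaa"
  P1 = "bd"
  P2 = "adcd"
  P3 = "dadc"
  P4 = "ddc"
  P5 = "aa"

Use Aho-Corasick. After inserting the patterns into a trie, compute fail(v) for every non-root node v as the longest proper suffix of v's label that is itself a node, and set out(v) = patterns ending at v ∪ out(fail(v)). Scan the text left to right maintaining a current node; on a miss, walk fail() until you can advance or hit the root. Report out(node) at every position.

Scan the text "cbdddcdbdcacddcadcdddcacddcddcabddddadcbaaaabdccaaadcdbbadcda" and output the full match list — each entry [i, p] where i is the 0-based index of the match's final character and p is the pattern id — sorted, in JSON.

Build:
Trie nodes:
  0='ε' goto a→7 b→5 c→1 d→11
  1='c' goto c→2
  2='cc' goto a→3
  3='cca' goto a→4
  4='ccaa' goto ·  ←P0
  5='b' goto d→6
  6='bd' goto ·  ←P1
  7='a' goto a→17 d→8
  8='ad' goto c→9
  9='adc' goto d→10
  10='adcd' goto ·  ←P2
  11='d' goto a→12 d→15
  12='da' goto d→13
  13='dad' goto c→14
  14='dadc' goto ·  ←P3
  15='dd' goto c→16
  16='ddc' goto ·  ←P4
  17='aa' goto ·  ←P5

BFS fail/out derivation:
  fail(1) 'c': from fail(0)=0 chase 'c': 0 ⇒ 0;  out=∅∪out(0)=∅
  fail(5) 'b': from fail(0)=0 chase 'b': 0 ⇒ 0;  out=∅∪out(0)=∅
  fail(7) 'a': from fail(0)=0 chase 'a': 0 ⇒ 0;  out=∅∪out(0)=∅
  fail(11) 'd': from fail(0)=0 chase 'd': 0 ⇒ 0;  out=∅∪out(0)=∅
  fail(2) 'cc': from fail(1)=0 chase 'c': 0 ⇒ 1;  out=∅∪out(1)=∅
  fail(6) 'bd': from fail(5)=0 chase 'd': 0 ⇒ 11;  out={1}∪out(11)={1}
  fail(8) 'ad': from fail(7)=0 chase 'd': 0 ⇒ 11;  out=∅∪out(11)=∅
  fail(12) 'da': from fail(11)=0 chase 'a': 0 ⇒ 7;  out=∅∪out(7)=∅
  fail(15) 'dd': from fail(11)=0 chase 'd': 0 ⇒ 11;  out=∅∪out(11)=∅
  fail(17) 'aa': from fail(7)=0 chase 'a': 0 ⇒ 7;  out={5}∪out(7)={5}
  fail(3) 'cca': from fail(2)=1 chase 'a': 1→0 ⇒ 7;  out=∅∪out(7)=∅
  fail(9) 'adc': from fail(8)=11 chase 'c': 11→0 ⇒ 1;  out=∅∪out(1)=∅
  fail(13) 'dad': from fail(12)=7 chase 'd': 7 ⇒ 8;  out=∅∪out(8)=∅
  fail(16) 'ddc': from fail(15)=11 chase 'c': 11→0 ⇒ 1;  out={4}∪out(1)={4}
  fail(4) 'ccaa': from fail(3)=7 chase 'a': 7 ⇒ 17;  out={0}∪out(17)={0,5}
  fail(10) 'adcd': from fail(9)=1 chase 'd': 1→0 ⇒ 11;  out={2}∪out(11)={2}
  fail(14) 'dadc': from fail(13)=8 chase 'c': 8 ⇒ 9;  out={3}∪out(9)={3}

Scan:
[0] read 'c'  n0⇒n1
[1] read 'b'  n1⇒n5 (via fail)
[2] read 'd'  n5⇒n6  emit P1@[1:2]
[3] read 'd'  n6⇒n15 (via fail)
[4] read 'd'  n15⇒n15 (via fail)
[5] read 'c'  n15⇒n16  emit P4@[3:5]
[6] read 'd'  n16⇒n11 (via fail)
[7] read 'b'  n11⇒n5 (via fail)
[8] read 'd'  n5⇒n6  emit P1@[7:8]
[9] read 'c'  n6⇒n1 (via fail)
[10] read 'a'  n1⇒n7 (via fail)
[11] read 'c'  n7⇒n1 (via fail)
[12] read 'd'  n1⇒n11 (via fail)
[13] read 'd'  n11⇒n15
[14] read 'c'  n15⇒n16  emit P4@[12:14]
[15] read 'a'  n16⇒n7 (via fail)
[16] read 'd'  n7⇒n8
[17] read 'c'  n8⇒n9
[18] read 'd'  n9⇒n10  emit P2@[15:18]
[19] read 'd'  n10⇒n15 (via fail)
[20] read 'd'  n15⇒n15 (via fail)
[21] read 'c'  n15⇒n16  emit P4@[19:21]
[22] read 'a'  n16⇒n7 (via fail)
[23] read 'c'  n7⇒n1 (via fail)
[24] read 'd'  n1⇒n11 (via fail)
[25] read 'd'  n11⇒n15
[26] read 'c'  n15⇒n16  emit P4@[24:26]
[27] read 'd'  n16⇒n11 (via fail)
[28] read 'd'  n11⇒n15
[29] read 'c'  n15⇒n16  emit P4@[27:29]
[30] read 'a'  n16⇒n7 (via fail)
[31] read 'b'  n7⇒n5 (via fail)
[32] read 'd'  n5⇒n6  emit P1@[31:32]
[33] read 'd'  n6⇒n15 (via fail)
[34] read 'd'  n15⇒n15 (via fail)
[35] read 'd'  n15⇒n15 (via fail)
[36] read 'a'  n15⇒n12 (via fail)
[37] read 'd'  n12⇒n13
[38] read 'c'  n13⇒n14  emit P3@[35:38]
[39] read 'b'  n14⇒n5 (via fail)
[40] read 'a'  n5⇒n7 (via fail)
[41] read 'a'  n7⇒n17  emit P5@[40:41]
[42] read 'a'  n17⇒n17 (via fail)  emit P5@[41:42]
[43] read 'a'  n17⇒n17 (via fail)  emit P5@[42:43]
[44] read 'b'  n17⇒n5 (via fail)
[45] read 'd'  n5⇒n6  emit P1@[44:45]
[46] read 'c'  n6⇒n1 (via fail)
[47] read 'c'  n1⇒n2
[48] read 'a'  n2⇒n3
[49] read 'a'  n3⇒n4  emit P0@[46:49],P5@[48:49]
[50] read 'a'  n4⇒n17 (via fail)  emit P5@[49:50]
[51] read 'd'  n17⇒n8 (via fail)
[52] read 'c'  n8⇒n9
[53] read 'd'  n9⇒n10  emit P2@[50:53]
[54] read 'b'  n10⇒n5 (via fail)
[55] read 'b'  n5⇒n5 (via fail)
[56] read 'a'  n5⇒n7 (via fail)
[57] read 'd'  n7⇒n8
[58] read 'c'  n8⇒n9
[59] read 'd'  n9⇒n10  emit P2@[56:59]
[60] read 'a'  n10⇒n12 (via fail)

Matches: [[2,1],[5,4],[8,1],[14,4],[18,2],[21,4],[26,4],[29,4],[32,1],[38,3],[41,5],[42,5],[43,5],[45,1],[49,0],[49,5],[50,5],[53,2],[59,2]]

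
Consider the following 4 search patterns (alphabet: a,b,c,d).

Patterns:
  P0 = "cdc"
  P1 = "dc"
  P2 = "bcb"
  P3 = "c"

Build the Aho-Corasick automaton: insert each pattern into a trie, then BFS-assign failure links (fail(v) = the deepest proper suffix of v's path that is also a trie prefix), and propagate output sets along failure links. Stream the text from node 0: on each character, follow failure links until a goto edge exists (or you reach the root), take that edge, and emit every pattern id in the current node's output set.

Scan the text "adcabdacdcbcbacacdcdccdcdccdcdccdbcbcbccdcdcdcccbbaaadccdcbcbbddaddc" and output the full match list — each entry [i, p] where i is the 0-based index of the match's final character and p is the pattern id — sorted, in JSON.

Build automaton:
Trie nodes:
  0='ε' goto b→6 c→1 d→4
  1='c' goto d→2  ←P3
  2='cd' goto c→3
  3='cdc' goto ·  ←P0
  4='d' goto c→5
  5='dc' goto ·  ←P1
  6='b' goto c→7
  7='bc' goto b→8
  8='bcb' goto ·  ←P2

BFS fail/out derivation:
  n1('c'): parent n0 fail=0; on 'c' 0 → fail=0;  out {3}∪∅={3}
  n4('d'): parent n0 fail=0; on 'd' 0 → fail=0;  out ∅∪∅=∅
  n6('b'): parent n0 fail=0; on 'b' 0 → fail=0;  out ∅∪∅=∅
  n2('cd'): parent n1 fail=0; on 'd' 0 → fail=4;  out ∅∪∅=∅
  n5('dc'): parent n4 fail=0; on 'c' 0 → fail=1;  out {1}∪{3}={1,3}
  n7('bc'): parent n6 fail=0; on 'c' 0 → fail=1;  out ∅∪{3}={3}
  n3('cdc'): parent n2 fail=4; on 'c' 4 → fail=5;  out {0}∪{1,3}={0,1,3}
  n8('bcb'): parent n7 fail=1; on 'b' 1→0 → fail=6;  out {2}∪∅={2}

Scan:
i=0 'a': node 0→0
i=1 'd': node 0→4
i=2 'c': node 4→5  emit P1@[1:2],P3@[2:2]
i=3 'a': node 5→0 (via fail)
i=4 'b': node 0→6
i=5 'd': node 6→4 (via fail)
i=6 'a': node 4→0 (via fail)
i=7 'c': node 0→1  emit P3@[7:7]
i=8 'd': node 1→2
i=9 'c': node 2→3  emit P0@[7:9],P1@[8:9],P3@[9:9]
i=10 'b': node 3→6 (via fail)
i=11 'c': node 6→7  emit P3@[11:11]
i=12 'b': node 7→8  emit P2@[10:12]
i=13 'a': node 8→0 (via fail)
i=14 'c': node 0→1  emit P3@[14:14]
i=15 'a': node 1→0 (via fail)
i=16 'c': node 0→1  emit P3@[16:16]
i=17 'd': node 1→2
i=18 'c': node 2→3  emit P0@[16:18],P1@[17:18],P3@[18:18]
i=19 'd': node 3→2 (via fail)
i=20 'c': node 2→3  emit P0@[18:20],P1@[19:20],P3@[20:20]
i=21 'c': node 3→1 (via fail)  emit P3@[21:21]
i=22 'd': node 1→2
i=23 'c': node 2→3  emit P0@[21:23],P1@[22:23],P3@[23:23]
i=24 'd': node 3→2 (via fail)
i=25 'c': node 2→3  emit P0@[23:25],P1@[24:25],P3@[25:25]
i=26 'c': node 3→1 (via fail)  emit P3@[26:26]
i=27 'd': node 1→2
i=28 'c': node 2→3  emit P0@[26:28],P1@[27:28],P3@[28:28]
i=29 'd': node 3→2 (via fail)
i=30 'c': node 2→3  emit P0@[28:30],P1@[29:30],P3@[30:30]
i=31 'c': node 3→1 (via fail)  emit P3@[31:31]
i=32 'd': node 1→2
i=33 'b': node 2→6 (via fail)
i=34 'c': node 6→7  emit P3@[34:34]
i=35 'b': node 7→8  emit P2@[33:35]
i=36 'c': node 8→7 (via fail)  emit P3@[36:36]
i=37 'b': node 7→8  emit P2@[35:37]
i=38 'c': node 8→7 (via fail)  emit P3@[38:38]
i=39 'c': node 7→1 (via fail)  emit P3@[39:39]
i=40 'd': node 1→2
i=41 'c': node 2→3  emit P0@[39:41],P1@[40:41],P3@[41:41]
i=42 'd': node 3→2 (via fail)
i=43 'c': node 2→3  emit P0@[41:43],P1@[42:43],P3@[43:43]
i=44 'd': node 3→2 (via fail)
i=45 'c': node 2→3  emit P0@[43:45],P1@[44:45],P3@[45:45]
i=46 'c': node 3→1 (via fail)  emit P3@[46:46]
i=47 'c': node 1→1 (via fail)  emit P3@[47:47]
i=48 'b': node 1→6 (via fail)
i=49 'b': node 6→6 (via fail)
i=50 'a': node 6→0 (via fail)
i=51 'a': node 0→0
i=52 'a': node 0→0
i=53 'd': node 0→4
i=54 'c': node 4→5  emit P1@[53:54],P3@[54:54]
i=55 'c': node 5→1 (via fail)  emit P3@[55:55]
i=56 'd': node 1→2
i=57 'c': node 2→3  emit P0@[55:57],P1@[56:57],P3@[57:57]
i=58 'b': node 3→6 (via fail)
i=59 'c': node 6→7  emit P3@[59:59]
i=60 'b': node 7→8  emit P2@[58:60]
i=61 'b': node 8→6 (via fail)
i=62 'd': node 6→4 (via fail)
i=63 'd': node 4→4 (via fail)
i=64 'a': node 4→0 (via fail)
i=65 'd': node 0→4
i=66 'd': node 4→4 (via fail)
i=67 'c': node 4→5  emit P1@[66:67],P3@[67:67]

Result: [[2,1],[2,3],[7,3],[9,0],[9,1],[9,3],[11,3],[12,2],[14,3],[16,3],[18,0],[18,1],[18,3],[20,0],[20,1],[20,3],[21,3],[23,0],[23,1],[23,3],[25,0],[25,1],[25,3],[26,3],[28,0],[28,1],[28,3],[30,0],[30,1],[30,3],[31,3],[34,3],[35,2],[36,3],[37,2],[38,3],[39,3],[41,0],[41,1],[41,3],[43,0],[43,1],[43,3],[45,0],[45,1],[45,3],[46,3],[47,3],[54,1],[54,3],[55,3],[57,0],[57,1],[57,3],[59,3],[60,2],[67,1],[67,3]]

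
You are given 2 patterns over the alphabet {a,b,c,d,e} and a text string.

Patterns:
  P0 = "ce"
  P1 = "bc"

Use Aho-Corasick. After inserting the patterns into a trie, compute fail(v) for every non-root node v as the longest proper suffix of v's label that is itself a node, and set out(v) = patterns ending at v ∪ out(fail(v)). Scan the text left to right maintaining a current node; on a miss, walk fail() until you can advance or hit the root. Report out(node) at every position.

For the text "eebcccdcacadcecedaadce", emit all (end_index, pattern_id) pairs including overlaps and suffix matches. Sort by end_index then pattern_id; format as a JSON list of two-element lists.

Build:
Trie (insert patterns):
  0='ε' goto b→3 c→1
  1='c' goto e→2
  2='ce' goto ·  ←P0
  3='b' goto c→4
  4='bc' goto ·  ←P1

BFS fail/out derivation:
  n1('c'): parent n0 fail=0; on 'c' 0 → fail=0;  out ∅∪∅=∅
  n3('b'): parent n0 fail=0; on 'b' 0 → fail=0;  out ∅∪∅=∅
  n2('ce'): parent n1 fail=0; on 'e' 0 → fail=0;  out {0}∪∅={0}
  n4('bc'): parent n3 fail=0; on 'c' 0 → fail=1;  out {1}∪∅={1}

Scan:
[0] read 'e'  n0⇒n0
[1] read 'e'  n0⇒n0
[2] read 'b'  n0⇒n3
[3] read 'c'  n3⇒n4  emit P1@[2:3]
[4] read 'c'  n4⇒n1 (via fail)
[5] read 'c'  n1⇒n1 (via fail)
[6] read 'd'  n1⇒n0 (via fail)
[7] read 'c'  n0⇒n1
[8] read 'a'  n1⇒n0 (via fail)
[9] read 'c'  n0⇒n1
[10] read 'a'  n1⇒n0 (via fail)
[11] read 'd'  n0⇒n0
[12] read 'c'  n0⇒n1
[13] read 'e'  n1⇒n2  emit P0@[12:13]
[14] read 'c'  n2⇒n1 (via fail)
[15] read 'e'  n1⇒n2  emit P0@[14:15]
[16] read 'd'  n2⇒n0 (via fail)
[17] read 'a'  n0⇒n0
[18] read 'a'  n0⇒n0
[19] read 'd'  n0⇒n0
[20] read 'c'  n0⇒n1
[21] read 'e'  n1⇒n2  emit P0@[20:21]

All matches (sorted): [[3,1],[13,0],[15,0],[21,0]]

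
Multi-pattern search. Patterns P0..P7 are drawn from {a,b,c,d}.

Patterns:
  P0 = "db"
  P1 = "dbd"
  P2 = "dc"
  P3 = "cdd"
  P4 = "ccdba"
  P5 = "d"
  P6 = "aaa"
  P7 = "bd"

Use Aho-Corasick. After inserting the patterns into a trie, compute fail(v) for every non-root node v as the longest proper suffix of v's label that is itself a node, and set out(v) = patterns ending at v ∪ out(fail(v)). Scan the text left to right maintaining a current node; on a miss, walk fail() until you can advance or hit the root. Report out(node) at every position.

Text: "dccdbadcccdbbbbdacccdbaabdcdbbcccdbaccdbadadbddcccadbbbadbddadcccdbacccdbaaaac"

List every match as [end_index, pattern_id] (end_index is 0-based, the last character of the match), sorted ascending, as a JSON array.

Build:
Trie (insert patterns):
  n0 'ε': a→12 b→15 c→5 d→1
  n1 'd': b→2 c→4  ←P5
  n2 'db': d→3  ←P0
  n3 'dbd': ·  ←P1
  n4 'dc': ·  ←P2
  n5 'c': c→8 d→6
  n6 'cd': d→7
  n7 'cdd': ·  ←P3
  n8 'cc': d→9
  n9 'ccd': b→10
  n10 'ccdb': a→11
  n11 'ccdba': ·  ←P4
  n12 'a': a→13
  n13 'aa': a→14
  n14 'aaa': ·  ←P6
  n15 'b': d→16
  n16 'bd': ·  ←P7

BFS fail/out derivation:
  fail(1) 'd': from fail(0)=0 chase 'd': 0 ⇒ 0;  out={5}∪out(0)={5}
  fail(5) 'c': from fail(0)=0 chase 'c': 0 ⇒ 0;  out=∅∪out(0)=∅
  fail(12) 'a': from fail(0)=0 chase 'a': 0 ⇒ 0;  out=∅∪out(0)=∅
  fail(15) 'b': from fail(0)=0 chase 'b': 0 ⇒ 0;  out=∅∪out(0)=∅
  fail(2) 'db': from fail(1)=0 chase 'b': 0 ⇒ 15;  out={0}∪out(15)={0}
  fail(4) 'dc': from fail(1)=0 chase 'c': 0 ⇒ 5;  out={2}∪out(5)={2}
  fail(6) 'cd': from fail(5)=0 chase 'd': 0 ⇒ 1;  out=∅∪out(1)={5}
  fail(8) 'cc': from fail(5)=0 chase 'c': 0 ⇒ 5;  out=∅∪out(5)=∅
  fail(13) 'aa': from fail(12)=0 chase 'a': 0 ⇒ 12;  out=∅∪out(12)=∅
  fail(16) 'bd': from fail(15)=0 chase 'd': 0 ⇒ 1;  out={7}∪out(1)={5,7}
  fail(3) 'dbd': from fail(2)=15 chase 'd': 15 ⇒ 16;  out={1}∪out(16)={1,5,7}
  fail(7) 'cdd': from fail(6)=1 chase 'd': 1→0 ⇒ 1;  out={3}∪out(1)={3,5}
  fail(9) 'ccd': from fail(8)=5 chase 'd': 5 ⇒ 6;  out=∅∪out(6)={5}
  fail(14) 'aaa': from fail(13)=12 chase 'a': 12 ⇒ 13;  out={6}∪out(13)={6}
  fail(10) 'ccdb': from fail(9)=6 chase 'b': 6→1 ⇒ 2;  out=∅∪out(2)={0}
  fail(11) 'ccdba': from fail(10)=2 chase 'a': 2→15→0 ⇒ 12;  out={4}∪out(12)={4}

Scan:
i=0 'd': node 0→1  emit P5@[0:0]
i=1 'c': node 1→4  emit P2@[0:1]
i=2 'c': node 4→8 ·f
i=3 'd': node 8→9  emit P5@[3:3]
i=4 'b': node 9→10  emit P0@[3:4]
i=5 'a': node 10→11  emit P4@[1:5]
i=6 'd': node 11→1 ·f  emit P5@[6:6]
i=7 'c': node 1→4  emit P2@[6:7]
i=8 'c': node 4→8 ·f
i=9 'c': node 8→8 ·f
i=10 'd': node 8→9  emit P5@[10:10]
i=11 'b': node 9→10  emit P0@[10:11]
i=12 'b': node 10→15 ·f
i=13 'b': node 15→15 ·f
i=14 'b': node 15→15 ·f
i=15 'd': node 15→16  emit P5@[15:15],P7@[14:15]
i=16 'a': node 16→12 ·f
i=17 'c': node 12→5 ·f
i=18 'c': node 5→8
i=19 'c': node 8→8 ·f
i=20 'd': node 8→9  emit P5@[20:20]
i=21 'b': node 9→10  emit P0@[20:21]
i=22 'a': node 10→11  emit P4@[18:22]
i=23 'a': node 11→13 ·f
i=24 'b': node 13→15 ·f
i=25 'd': node 15→16  emit P5@[25:25],P7@[24:25]
i=26 'c': node 16→4 ·f  emit P2@[25:26]
i=27 'd': node 4→6 ·f  emit P5@[27:27]
i=28 'b': node 6→2 ·f  emit P0@[27:28]
i=29 'b': node 2→15 ·f
i=30 'c': node 15→5 ·f
i=31 'c': node 5→8
i=32 'c': node 8→8 ·f
i=33 'd': node 8→9  emit P5@[33:33]
i=34 'b': node 9→10  emit P0@[33:34]
i=35 'a': node 10→11  emit P4@[31:35]
i=36 'c': node 11→5 ·f
i=37 'c': node 5→8
i=38 'd': node 8→9  emit P5@[38:38]
i=39 'b': node 9→10  emit P0@[38:39]
i=40 'a': node 10→11  emit P4@[36:40]
i=41 'd': node 11→1 ·f  emit P5@[41:41]
i=42 'a': node 1→12 ·f
i=43 'd': node 12→1 ·f  emit P5@[43:43]
i=44 'b': node 1→2  emit P0@[43:44]
i=45 'd': node 2→3  emit P1@[43:45],P5@[45:45],P7@[44:45]
i=46 'd': node 3→1 ·f  emit P5@[46:46]
i=47 'c': node 1→4  emit P2@[46:47]
i=48 'c': node 4→8 ·f
i=49 'c': node 8→8 ·f
i=50 'a': node 8→12 ·f
i=51 'd': node 12→1 ·f  emit P5@[51:51]
i=52 'b': node 1→2  emit P0@[51:52]
i=53 'b': node 2→15 ·f
i=54 'b': node 15→15 ·f
i=55 'a': node 15→12 ·f
i=56 'd': node 12→1 ·f  emit P5@[56:56]
i=57 'b': node 1→2  emit P0@[56:57]
i=58 'd': node 2→3  emit P1@[56:58],P5@[58:58],P7@[57:58]
i=59 'd': node 3→1 ·f  emit P5@[59:59]
i=60 'a': node 1→12 ·f
i=61 'd': node 12→1 ·f  emit P5@[61:61]
i=62 'c': node 1→4  emit P2@[61:62]
i=63 'c': node 4→8 ·f
i=64 'c': node 8→8 ·f
i=65 'd': node 8→9  emit P5@[65:65]
i=66 'b': node 9→10  emit P0@[65:66]
i=67 'a': node 10→11  emit P4@[63:67]
i=68 'c': node 11→5 ·f
i=69 'c': node 5→8
i=70 'c': node 8→8 ·f
i=71 'd': node 8→9  emit P5@[71:71]
i=72 'b': node 9→10  emit P0@[71:72]
i=73 'a': node 10→11  emit P4@[69:73]
i=74 'a': node 11→13 ·f
i=75 'a': node 13→14  emit P6@[73:75]
i=76 'a': node 14→14 ·f  emit P6@[74:76]
i=77 'c': node 14→5 ·f

Result: [[0,5],[1,2],[3,5],[4,0],[5,4],[6,5],[7,2],[10,5],[11,0],[15,5],[15,7],[20,5],[21,0],[22,4],[25,5],[25,7],[26,2],[27,5],[28,0],[33,5],[34,0],[35,4],[38,5],[39,0],[40,4],[41,5],[43,5],[44,0],[45,1],[45,5],[45,7],[46,5],[47,2],[51,5],[52,0],[56,5],[57,0],[58,1],[58,5],[58,7],[59,5],[61,5],[62,2],[65,5],[66,0],[67,4],[71,5],[72,0],[73,4],[75,6],[76,6]]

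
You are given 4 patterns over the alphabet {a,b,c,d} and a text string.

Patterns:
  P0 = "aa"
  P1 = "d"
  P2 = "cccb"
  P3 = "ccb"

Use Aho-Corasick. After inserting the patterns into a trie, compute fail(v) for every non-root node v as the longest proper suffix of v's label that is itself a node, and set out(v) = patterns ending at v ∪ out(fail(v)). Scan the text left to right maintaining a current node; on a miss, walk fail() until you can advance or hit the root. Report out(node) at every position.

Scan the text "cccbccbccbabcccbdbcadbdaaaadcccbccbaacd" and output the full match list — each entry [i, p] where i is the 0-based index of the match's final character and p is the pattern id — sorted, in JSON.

Build:
Trie nodes:
  n0 'ε': a→1 c→4 d→3
  n1 'a': a→2
  n2 'aa': ·  [P0 ends]
  n3 'd': ·  [P1 ends]
  n4 'c': c→5
  n5 'cc': b→8 c→6
  n6 'ccc': b→7
  n7 'cccb': ·  [P2 ends]
  n8 'ccb': ·  [P3 ends]

BFS fail/out derivation:
  n1('a'): parent n0 fail=0; on 'a' 0 → fail=0;  out ∅∪∅=∅
  n3('d'): parent n0 fail=0; on 'd' 0 → fail=0;  out {1}∪∅={1}
  n4('c'): parent n0 fail=0; on 'c' 0 → fail=0;  out ∅∪∅=∅
  n2('aa'): parent n1 fail=0; on 'a' 0 → fail=1;  out {0}∪∅={0}
  n5('cc'): parent n4 fail=0; on 'c' 0 → fail=4;  out ∅∪∅=∅
  n6('ccc'): parent n5 fail=4; on 'c' 4 → fail=5;  out ∅∪∅=∅
  n8('ccb'): parent n5 fail=4; on 'b' 4→0 → fail=0;  out {3}∪∅={3}
  n7('cccb'): parent n6 fail=5; on 'b' 5 → fail=8;  out {2}∪{3}={2,3}

Text stream:
[0] read 'c'  n0⇒n4
[1] read 'c'  n4⇒n5
[2] read 'c'  n5⇒n6
[3] read 'b'  n6⇒n7  → match P2@[0:3],P3@[1:3]
[4] read 'c'  n7⇒n4 (fail-walked)
[5] read 'c'  n4⇒n5
[6] read 'b'  n5⇒n8  → match P3@[4:6]
[7] read 'c'  n8⇒n4 (fail-walked)
[8] read 'c'  n4⇒n5
[9] read 'b'  n5⇒n8  → match P3@[7:9]
[10] read 'a'  n8⇒n1 (fail-walked)
[11] read 'b'  n1⇒n0 (fail-walked)
[12] read 'c'  n0⇒n4
[13] read 'c'  n4⇒n5
[14] read 'c'  n5⇒n6
[15] read 'b'  n6⇒n7  → match P2@[12:15],P3@[13:15]
[16] read 'd'  n7⇒n3 (fail-walked)  → match P1@[16:16]
[17] read 'b'  n3⇒n0 (fail-walked)
[18] read 'c'  n0⇒n4
[19] read 'a'  n4⇒n1 (fail-walked)
[20] read 'd'  n1⇒n3 (fail-walked)  → match P1@[20:20]
[21] read 'b'  n3⇒n0 (fail-walked)
[22] read 'd'  n0⇒n3  → match P1@[22:22]
[23] read 'a'  n3⇒n1 (fail-walked)
[24] read 'a'  n1⇒n2  → match P0@[23:24]
[25] read 'a'  n2⇒n2 (fail-walked)  → match P0@[24:25]
[26] read 'a'  n2⇒n2 (fail-walked)  → match P0@[25:26]
[27] read 'd'  n2⇒n3 (fail-walked)  → match P1@[27:27]
[28] read 'c'  n3⇒n4 (fail-walked)
[29] read 'c'  n4⇒n5
[30] read 'c'  n5⇒n6
[31] read 'b'  n6⇒n7  → match P2@[28:31],P3@[29:31]
[32] read 'c'  n7⇒n4 (fail-walked)
[33] read 'c'  n4⇒n5
[34] read 'b'  n5⇒n8  → match P3@[32:34]
[35] read 'a'  n8⇒n1 (fail-walked)
[36] read 'a'  n1⇒n2  → match P0@[35:36]
[37] read 'c'  n2⇒n4 (fail-walked)
[38] read 'd'  n4⇒n3 (fail-walked)  → match P1@[38:38]

All matches (sorted): [[3,2],[3,3],[6,3],[9,3],[15,2],[15,3],[16,1],[20,1],[22,1],[24,0],[25,0],[26,0],[27,1],[31,2],[31,3],[34,3],[36,0],[38,1]]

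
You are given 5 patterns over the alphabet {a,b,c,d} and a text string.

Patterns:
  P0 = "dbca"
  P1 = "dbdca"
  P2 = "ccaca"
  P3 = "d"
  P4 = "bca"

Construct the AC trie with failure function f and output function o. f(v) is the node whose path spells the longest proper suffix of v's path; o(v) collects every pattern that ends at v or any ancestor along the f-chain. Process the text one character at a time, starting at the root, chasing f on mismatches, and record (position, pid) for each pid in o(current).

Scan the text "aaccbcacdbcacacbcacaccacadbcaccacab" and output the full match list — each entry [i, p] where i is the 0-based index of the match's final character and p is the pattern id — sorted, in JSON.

Build:
Trie (insert patterns):
  0='ε' goto b→13 c→8 d→1
  1='d' goto b→2  [P3 ends]
  2='db' goto c→3 d→5
  3='dbc' goto a→4
  4='dbca' goto ·  [P0 ends]
  5='dbd' goto c→6
  6='dbdc' goto a→7
  7='dbdca' goto ·  [P1 ends]
  8='c' goto c→9
  9='cc' goto a→10
  10='cca' goto c→11
  11='ccac' goto a→12
  12='ccaca' goto ·  [P2 ends]
  13='b' goto c→14
  14='bc' goto a→15
  15='bca' goto ·  [P4 ends]

Failure links (BFS by depth):
  fail(1) 'd': from fail(0)=0 chase 'd': 0 ⇒ 0;  out={3}∪out(0)={3}
  fail(8) 'c': from fail(0)=0 chase 'c': 0 ⇒ 0;  out=∅∪out(0)=∅
  fail(13) 'b': from fail(0)=0 chase 'b': 0 ⇒ 0;  out=∅∪out(0)=∅
  fail(2) 'db': from fail(1)=0 chase 'b': 0 ⇒ 13;  out=∅∪out(13)=∅
  fail(9) 'cc': from fail(8)=0 chase 'c': 0 ⇒ 8;  out=∅∪out(8)=∅
  fail(14) 'bc': from fail(13)=0 chase 'c': 0 ⇒ 8;  out=∅∪out(8)=∅
  fail(3) 'dbc': from fail(2)=13 chase 'c': 13 ⇒ 14;  out=∅∪out(14)=∅
  fail(5) 'dbd': from fail(2)=13 chase 'd': 13→0 ⇒ 1;  out=∅∪out(1)={3}
  fail(10) 'cca': from fail(9)=8 chase 'a': 8→0 ⇒ 0;  out=∅∪out(0)=∅
  fail(15) 'bca': from fail(14)=8 chase 'a': 8→0 ⇒ 0;  out={4}∪out(0)={4}
  fail(4) 'dbca': from fail(3)=14 chase 'a': 14 ⇒ 15;  out={0}∪out(15)={0,4}
  fail(6) 'dbdc': from fail(5)=1 chase 'c': 1→0 ⇒ 8;  out=∅∪out(8)=∅
  fail(11) 'ccac': from fail(10)=0 chase 'c': 0 ⇒ 8;  out=∅∪out(8)=∅
  fail(7) 'dbdca': from fail(6)=8 chase 'a': 8→0 ⇒ 0;  out={1}∪out(0)={1}
  fail(12) 'ccaca': from fail(11)=8 chase 'a': 8→0 ⇒ 0;  out={2}∪out(0)={2}

Scan:
pos 0 'a': at 0
pos 1 'a': at 0
pos 2 'c': at 8
pos 3 'c': at 9
pos 4 'b': at 13 (via fail)
pos 5 'c': at 14
pos 6 'a': at 15  ** P4@[4:6]
pos 7 'c': at 8 (via fail)
pos 8 'd': at 1 (via fail)  ** P3@[8:8]
pos 9 'b': at 2
pos 10 'c': at 3
pos 11 'a': at 4  ** P0@[8:11],P4@[9:11]
pos 12 'c': at 8 (via fail)
pos 13 'a': at 0 (via fail)
pos 14 'c': at 8
pos 15 'b': at 13 (via fail)
pos 16 'c': at 14
pos 17 'a': at 15  ** P4@[15:17]
pos 18 'c': at 8 (via fail)
pos 19 'a': at 0 (via fail)
pos 20 'c': at 8
pos 21 'c': at 9
pos 22 'a': at 10
pos 23 'c': at 11
pos 24 'a': at 12  ** P2@[20:24]
pos 25 'd': at 1 (via fail)  ** P3@[25:25]
pos 26 'b': at 2
pos 27 'c': at 3
pos 28 'a': at 4  ** P0@[25:28],P4@[26:28]
pos 29 'c': at 8 (via fail)
pos 30 'c': at 9
pos 31 'a': at 10
pos 32 'c': at 11
pos 33 'a': at 12  ** P2@[29:33]
pos 34 'b': at 13 (via fail)

Result: [[6,4],[8,3],[11,0],[11,4],[17,4],[24,2],[25,3],[28,0],[28,4],[33,2]]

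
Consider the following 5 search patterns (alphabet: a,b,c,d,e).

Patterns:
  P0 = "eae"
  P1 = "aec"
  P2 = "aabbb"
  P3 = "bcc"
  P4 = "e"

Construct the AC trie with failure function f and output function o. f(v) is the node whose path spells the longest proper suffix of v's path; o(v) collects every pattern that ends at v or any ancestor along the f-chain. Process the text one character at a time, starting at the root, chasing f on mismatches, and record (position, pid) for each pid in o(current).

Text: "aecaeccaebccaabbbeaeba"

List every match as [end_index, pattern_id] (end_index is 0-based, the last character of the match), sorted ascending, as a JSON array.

Construct AC machine:
Trie nodes:
  n0 'ε': a→4 b→11 e→1
  n1 'e': a→2  [P4 ends]
  n2 'ea': e→3
  n3 'eae': ·  [P0 ends]
  n4 'a': a→7 e→5
  n5 'ae': c→6
  n6 'aec': ·  [P1 ends]
  n7 'aa': b→8
  n8 'aab': b→9
  n9 'aabb': b→10
  n10 'aabbb': ·  [P2 ends]
  n11 'b': c→12
  n12 'bc': c→13
  n13 'bcc': ·  [P3 ends]

Failure links (BFS by depth):
  fail(1) 'e': from fail(0)=0 chase 'e': 0 ⇒ 0;  out={4}∪out(0)={4}
  fail(4) 'a': from fail(0)=0 chase 'a': 0 ⇒ 0;  out=∅∪out(0)=∅
  fail(11) 'b': from fail(0)=0 chase 'b': 0 ⇒ 0;  out=∅∪out(0)=∅
  fail(2) 'ea': from fail(1)=0 chase 'a': 0 ⇒ 4;  out=∅∪out(4)=∅
  fail(5) 'ae': from fail(4)=0 chase 'e': 0 ⇒ 1;  out=∅∪out(1)={4}
  fail(7) 'aa': from fail(4)=0 chase 'a': 0 ⇒ 4;  out=∅∪out(4)=∅
  fail(12) 'bc': from fail(11)=0 chase 'c': 0 ⇒ 0;  out=∅∪out(0)=∅
  fail(3) 'eae': from fail(2)=4 chase 'e': 4 ⇒ 5;  out={0}∪out(5)={0,4}
  fail(6) 'aec': from fail(5)=1 chase 'c': 1→0 ⇒ 0;  out={1}∪out(0)={1}
  fail(8) 'aab': from fail(7)=4 chase 'b': 4→0 ⇒ 11;  out=∅∪out(11)=∅
  fail(13) 'bcc': from fail(12)=0 chase 'c': 0 ⇒ 0;  out={3}∪out(0)={3}
  fail(9) 'aabb': from fail(8)=11 chase 'b': 11→0 ⇒ 11;  out=∅∪out(11)=∅
  fail(10) 'aabbb': from fail(9)=11 chase 'b': 11→0 ⇒ 11;  out={2}∪out(11)={2}

Scan:
pos 0 'a': at 4
pos 1 'e': at 5  ** P4@[1:1]
pos 2 'c': at 6  ** P1@[0:2]
pos 3 'a': at 4 ·f
pos 4 'e': at 5  ** P4@[4:4]
pos 5 'c': at 6  ** P1@[3:5]
pos 6 'c': at 0 ·f
pos 7 'a': at 4
pos 8 'e': at 5  ** P4@[8:8]
pos 9 'b': at 11 ·f
pos 10 'c': at 12
pos 11 'c': at 13  ** P3@[9:11]
pos 12 'a': at 4 ·f
pos 13 'a': at 7
pos 14 'b': at 8
pos 15 'b': at 9
pos 16 'b': at 10  ** P2@[12:16]
pos 17 'e': at 1 ·f  ** P4@[17:17]
pos 18 'a': at 2
pos 19 'e': at 3  ** P0@[17:19],P4@[19:19]
pos 20 'b': at 11 ·f
pos 21 'a': at 4 ·f

Result: [[1,4],[2,1],[4,4],[5,1],[8,4],[11,3],[16,2],[17,4],[19,0],[19,4]]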